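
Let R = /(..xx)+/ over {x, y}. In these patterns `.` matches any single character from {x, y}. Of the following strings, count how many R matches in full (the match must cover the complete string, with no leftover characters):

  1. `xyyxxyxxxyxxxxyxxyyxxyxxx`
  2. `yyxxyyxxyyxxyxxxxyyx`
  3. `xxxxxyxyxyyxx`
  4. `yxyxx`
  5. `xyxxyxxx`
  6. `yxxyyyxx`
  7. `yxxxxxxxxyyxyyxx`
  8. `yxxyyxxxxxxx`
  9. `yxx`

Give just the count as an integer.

1

1 → no match
2 → no match — must end with `xx`
3 → no match
4 → no match
5 → match
6 → no match
7 → no match
8 → no match
9 → no match
Total matched: 1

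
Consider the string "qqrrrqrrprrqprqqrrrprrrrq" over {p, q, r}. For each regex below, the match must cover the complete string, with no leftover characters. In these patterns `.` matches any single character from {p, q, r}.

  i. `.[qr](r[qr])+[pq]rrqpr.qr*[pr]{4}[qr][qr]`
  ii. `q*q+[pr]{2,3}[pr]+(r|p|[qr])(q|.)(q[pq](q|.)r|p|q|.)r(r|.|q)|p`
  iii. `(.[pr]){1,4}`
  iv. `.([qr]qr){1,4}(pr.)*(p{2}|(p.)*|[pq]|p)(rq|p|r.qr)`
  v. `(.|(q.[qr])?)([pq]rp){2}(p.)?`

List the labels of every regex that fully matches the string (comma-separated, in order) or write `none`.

i → match
ii → no match
iii → no match
iv → no match
v → no match

i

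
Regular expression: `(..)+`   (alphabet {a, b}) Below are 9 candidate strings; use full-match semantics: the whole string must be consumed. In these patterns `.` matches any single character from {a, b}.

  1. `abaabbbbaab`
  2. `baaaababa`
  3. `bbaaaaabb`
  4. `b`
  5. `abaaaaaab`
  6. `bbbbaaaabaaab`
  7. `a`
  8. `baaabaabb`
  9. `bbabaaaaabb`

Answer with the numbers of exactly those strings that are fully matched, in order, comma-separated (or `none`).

1 → no match
2 → no match
3 → no match
4 → no match
5 → no match
6 → no match
7 → no match
8 → no match
9 → no match

none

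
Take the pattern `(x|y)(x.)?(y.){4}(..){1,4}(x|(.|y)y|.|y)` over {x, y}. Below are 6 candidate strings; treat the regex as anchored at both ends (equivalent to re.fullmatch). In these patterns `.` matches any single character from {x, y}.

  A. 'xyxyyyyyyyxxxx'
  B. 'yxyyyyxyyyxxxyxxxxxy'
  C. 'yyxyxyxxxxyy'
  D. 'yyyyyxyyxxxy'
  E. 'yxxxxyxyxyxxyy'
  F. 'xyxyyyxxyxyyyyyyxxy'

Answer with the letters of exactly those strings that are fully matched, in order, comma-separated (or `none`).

A → match
B → match
C → no match
D → no match
E → no match
F → no match

A, B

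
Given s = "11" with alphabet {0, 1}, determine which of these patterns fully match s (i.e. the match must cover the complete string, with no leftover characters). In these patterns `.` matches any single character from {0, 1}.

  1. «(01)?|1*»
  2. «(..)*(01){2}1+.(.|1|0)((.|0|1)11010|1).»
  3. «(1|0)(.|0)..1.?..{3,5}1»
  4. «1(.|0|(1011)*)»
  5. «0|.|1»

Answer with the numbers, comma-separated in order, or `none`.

1, 4

1 → match
2 → no match
3 → no match
4 → match
5 → no match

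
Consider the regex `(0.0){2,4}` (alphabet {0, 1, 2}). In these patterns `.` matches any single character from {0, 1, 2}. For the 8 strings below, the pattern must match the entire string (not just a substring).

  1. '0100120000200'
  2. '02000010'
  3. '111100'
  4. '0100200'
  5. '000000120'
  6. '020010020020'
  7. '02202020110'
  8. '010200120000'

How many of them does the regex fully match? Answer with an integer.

1 → no match
2 → no match
3 → no match — must start with '0'
4 → no match
5 → no match
6 → match
7 → no match
8 → no match
Total matched: 1

1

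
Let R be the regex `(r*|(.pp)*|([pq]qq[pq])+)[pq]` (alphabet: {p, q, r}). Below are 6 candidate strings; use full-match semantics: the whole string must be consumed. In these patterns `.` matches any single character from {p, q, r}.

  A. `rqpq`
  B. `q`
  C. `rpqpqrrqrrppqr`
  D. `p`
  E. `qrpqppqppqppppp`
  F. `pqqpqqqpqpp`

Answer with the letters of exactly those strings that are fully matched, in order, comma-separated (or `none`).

B, D

A → no match
B → match
C → no match
D → match
E → no match
F → no match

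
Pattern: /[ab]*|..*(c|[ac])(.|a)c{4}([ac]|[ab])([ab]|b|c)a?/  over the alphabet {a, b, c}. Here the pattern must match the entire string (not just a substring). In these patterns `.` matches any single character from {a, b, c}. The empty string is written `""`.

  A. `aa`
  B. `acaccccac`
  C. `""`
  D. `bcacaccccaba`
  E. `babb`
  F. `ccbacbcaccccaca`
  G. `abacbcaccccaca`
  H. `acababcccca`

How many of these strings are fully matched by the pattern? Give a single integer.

A → match
B → match
C → match
D → match
E → match
F → match
G → match
H → no match
Total matched: 7

7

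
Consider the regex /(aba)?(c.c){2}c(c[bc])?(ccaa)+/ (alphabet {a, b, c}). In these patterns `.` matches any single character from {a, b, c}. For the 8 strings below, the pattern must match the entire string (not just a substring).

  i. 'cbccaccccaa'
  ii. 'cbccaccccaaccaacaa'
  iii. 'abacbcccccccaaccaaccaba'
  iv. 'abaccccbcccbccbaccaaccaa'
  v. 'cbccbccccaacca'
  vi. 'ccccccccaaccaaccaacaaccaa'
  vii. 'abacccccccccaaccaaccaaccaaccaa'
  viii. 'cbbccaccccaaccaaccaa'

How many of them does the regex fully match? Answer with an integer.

i. 'cbccaccccaa' → match
ii → no match — must end with 'ccaa'
iii → no match — must end with 'ccaa'
iv → no match
v → no match — must end with 'ccaa'
vi → no match
vii → match
viii → no match
Total matched: 2

2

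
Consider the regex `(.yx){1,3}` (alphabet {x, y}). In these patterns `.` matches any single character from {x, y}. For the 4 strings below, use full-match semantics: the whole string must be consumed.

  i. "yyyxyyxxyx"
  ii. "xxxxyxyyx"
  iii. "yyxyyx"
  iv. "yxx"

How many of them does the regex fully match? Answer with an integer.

i → no match
ii → no match
iii → match
iv → no match — must end with "yx"
Total matched: 1

1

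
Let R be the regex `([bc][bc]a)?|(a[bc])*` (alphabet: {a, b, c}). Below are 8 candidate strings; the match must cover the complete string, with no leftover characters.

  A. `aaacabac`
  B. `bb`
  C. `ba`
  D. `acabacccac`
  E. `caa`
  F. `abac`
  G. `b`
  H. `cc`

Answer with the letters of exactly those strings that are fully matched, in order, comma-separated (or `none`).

A → no match
B → no match
C → no match
D → no match
E → no match
F → match
G → no match
H → no match

F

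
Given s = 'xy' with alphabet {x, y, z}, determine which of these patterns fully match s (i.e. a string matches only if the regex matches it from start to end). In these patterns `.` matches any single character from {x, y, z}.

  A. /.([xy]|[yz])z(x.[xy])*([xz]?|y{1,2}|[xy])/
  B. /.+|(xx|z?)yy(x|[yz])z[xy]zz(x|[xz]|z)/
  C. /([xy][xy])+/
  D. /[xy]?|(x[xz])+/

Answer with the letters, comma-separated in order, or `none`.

A → no match
B → match
C → match
D → no match

B, C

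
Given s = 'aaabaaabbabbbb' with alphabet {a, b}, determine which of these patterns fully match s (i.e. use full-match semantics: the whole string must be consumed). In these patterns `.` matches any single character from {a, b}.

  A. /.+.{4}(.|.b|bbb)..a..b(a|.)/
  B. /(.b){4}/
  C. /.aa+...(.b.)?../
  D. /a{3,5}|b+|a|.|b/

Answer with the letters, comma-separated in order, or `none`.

A → match
B → no match
C → no match
D → no match

A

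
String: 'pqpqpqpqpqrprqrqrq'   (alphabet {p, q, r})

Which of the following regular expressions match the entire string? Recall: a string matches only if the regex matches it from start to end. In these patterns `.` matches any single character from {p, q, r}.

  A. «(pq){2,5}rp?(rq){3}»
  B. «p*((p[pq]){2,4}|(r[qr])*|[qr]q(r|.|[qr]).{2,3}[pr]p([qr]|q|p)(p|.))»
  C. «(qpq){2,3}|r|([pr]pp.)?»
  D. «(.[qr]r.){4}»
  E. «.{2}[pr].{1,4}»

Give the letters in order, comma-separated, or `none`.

A

A → match
B → no match
C → no match
D → no match
E → no match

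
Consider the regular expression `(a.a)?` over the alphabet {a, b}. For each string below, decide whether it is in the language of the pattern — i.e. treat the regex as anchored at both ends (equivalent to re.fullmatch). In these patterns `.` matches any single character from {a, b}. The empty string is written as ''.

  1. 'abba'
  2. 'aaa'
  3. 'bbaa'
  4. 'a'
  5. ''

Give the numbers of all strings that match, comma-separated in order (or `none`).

2, 5

1. 'abba' → no match
2. 'aaa' → match
3. 'bbaa' → no match
4. 'a' → no match
5. '' → match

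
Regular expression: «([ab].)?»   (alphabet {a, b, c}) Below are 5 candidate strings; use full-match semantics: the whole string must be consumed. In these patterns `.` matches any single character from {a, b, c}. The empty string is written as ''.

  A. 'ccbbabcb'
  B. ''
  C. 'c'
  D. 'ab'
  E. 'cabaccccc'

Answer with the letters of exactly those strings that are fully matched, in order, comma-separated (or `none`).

B, D

A → no match
B → match
C → no match
D → match
E → no match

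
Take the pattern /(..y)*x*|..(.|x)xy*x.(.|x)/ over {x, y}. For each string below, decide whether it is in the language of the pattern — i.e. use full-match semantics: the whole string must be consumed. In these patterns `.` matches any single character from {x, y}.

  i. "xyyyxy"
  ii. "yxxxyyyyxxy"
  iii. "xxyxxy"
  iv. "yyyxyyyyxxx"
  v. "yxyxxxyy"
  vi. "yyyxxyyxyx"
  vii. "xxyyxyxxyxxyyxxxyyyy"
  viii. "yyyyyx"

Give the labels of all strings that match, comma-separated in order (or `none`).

i, ii, iii, iv, vi

i. "xyyyxy" → match
ii. "yxxxyyyyxxy" → match
iii. "xxyxxy" → match
iv. "yyyxyyyyxxx" → match
v. "yxyxxxyy" → no match
vi. "yyyxxyyxyx" → match
vii → no match
viii. "yyyyyx" → no match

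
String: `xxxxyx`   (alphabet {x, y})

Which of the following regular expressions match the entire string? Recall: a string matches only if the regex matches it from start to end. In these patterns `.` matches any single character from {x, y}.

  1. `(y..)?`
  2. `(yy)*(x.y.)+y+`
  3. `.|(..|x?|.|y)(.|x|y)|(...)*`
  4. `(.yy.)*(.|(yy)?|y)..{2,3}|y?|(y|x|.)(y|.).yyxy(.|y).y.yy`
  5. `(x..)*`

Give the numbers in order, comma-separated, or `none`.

3, 5

1 → no match
2 → no match — must end with `y`
3 → match
4 → no match
5 → match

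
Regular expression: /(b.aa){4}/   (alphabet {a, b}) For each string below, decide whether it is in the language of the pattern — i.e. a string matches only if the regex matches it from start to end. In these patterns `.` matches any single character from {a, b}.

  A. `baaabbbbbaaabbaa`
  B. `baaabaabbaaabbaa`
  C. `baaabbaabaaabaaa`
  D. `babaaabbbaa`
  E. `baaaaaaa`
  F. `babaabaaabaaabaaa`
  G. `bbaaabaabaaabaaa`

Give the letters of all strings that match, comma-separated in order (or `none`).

A → no match
B → no match
C → match
D → no match
E → no match
F → no match
G → no match

C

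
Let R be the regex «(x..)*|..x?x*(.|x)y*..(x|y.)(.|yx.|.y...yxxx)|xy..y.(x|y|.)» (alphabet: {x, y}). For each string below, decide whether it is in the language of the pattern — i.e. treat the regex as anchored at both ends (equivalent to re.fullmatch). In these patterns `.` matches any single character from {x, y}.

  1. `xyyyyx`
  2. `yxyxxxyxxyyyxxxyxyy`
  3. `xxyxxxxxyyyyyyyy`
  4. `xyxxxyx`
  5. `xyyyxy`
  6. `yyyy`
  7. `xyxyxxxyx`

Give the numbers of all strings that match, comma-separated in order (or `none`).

none

1. `xyyyyx` → no match
2 → no match
3 → no match
4. `xyxxxyx` → no match
5. `xyyyxy` → no match
6. `yyyy` → no match
7. `xyxyxxxyx` → no match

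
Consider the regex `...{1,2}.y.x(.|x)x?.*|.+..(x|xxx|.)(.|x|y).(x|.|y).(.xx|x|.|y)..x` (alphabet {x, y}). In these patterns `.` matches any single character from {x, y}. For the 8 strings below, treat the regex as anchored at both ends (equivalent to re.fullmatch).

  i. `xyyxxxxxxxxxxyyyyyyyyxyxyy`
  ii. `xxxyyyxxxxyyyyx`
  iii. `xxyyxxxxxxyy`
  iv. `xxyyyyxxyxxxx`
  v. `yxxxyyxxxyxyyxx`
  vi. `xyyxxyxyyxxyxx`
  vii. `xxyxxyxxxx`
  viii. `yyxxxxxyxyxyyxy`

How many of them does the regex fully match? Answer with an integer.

5

i → no match
ii → match
iii → no match
iv → match
v → match
vi → match
vii → match
viii → no match
Total matched: 5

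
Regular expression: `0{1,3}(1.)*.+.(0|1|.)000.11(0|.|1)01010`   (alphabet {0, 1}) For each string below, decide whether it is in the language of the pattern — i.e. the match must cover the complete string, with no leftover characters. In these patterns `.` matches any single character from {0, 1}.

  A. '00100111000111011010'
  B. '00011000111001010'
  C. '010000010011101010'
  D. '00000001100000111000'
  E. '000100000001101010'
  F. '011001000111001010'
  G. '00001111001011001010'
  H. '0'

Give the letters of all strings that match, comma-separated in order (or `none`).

B, F

A → no match — must end with '01010'
B → match
C → no match
D → no match — must end with '01010'
E → no match
F → match
G → no match
H → no match — must end with '01010'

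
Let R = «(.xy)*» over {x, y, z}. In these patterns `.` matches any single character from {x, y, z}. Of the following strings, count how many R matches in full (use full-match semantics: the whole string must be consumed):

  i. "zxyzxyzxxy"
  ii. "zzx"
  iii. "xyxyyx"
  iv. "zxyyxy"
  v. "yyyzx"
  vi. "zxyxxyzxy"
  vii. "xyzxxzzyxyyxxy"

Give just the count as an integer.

2

i. "zxyzxyzxxy" → no match
ii. "zzx" → no match
iii. "xyxyyx" → no match
iv. "zxyyxy" → match
v. "yyyzx" → no match
vi. "zxyxxyzxy" → match
vii → no match
Total matched: 2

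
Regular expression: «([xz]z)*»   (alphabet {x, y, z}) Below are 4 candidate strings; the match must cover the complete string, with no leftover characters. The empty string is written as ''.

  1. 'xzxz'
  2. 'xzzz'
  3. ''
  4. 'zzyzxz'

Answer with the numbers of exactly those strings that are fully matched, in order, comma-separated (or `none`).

1, 2, 3

1 → match
2 → match
3 → match
4 → no match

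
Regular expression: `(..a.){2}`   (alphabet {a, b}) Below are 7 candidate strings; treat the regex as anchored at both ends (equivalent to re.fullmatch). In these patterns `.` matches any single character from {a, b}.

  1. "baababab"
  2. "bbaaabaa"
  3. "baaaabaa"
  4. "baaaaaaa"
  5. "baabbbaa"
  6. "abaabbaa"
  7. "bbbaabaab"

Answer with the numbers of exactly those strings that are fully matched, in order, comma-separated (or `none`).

1, 2, 3, 4, 5, 6

1 → match
2 → match
3 → match
4 → match
5 → match
6 → match
7 → no match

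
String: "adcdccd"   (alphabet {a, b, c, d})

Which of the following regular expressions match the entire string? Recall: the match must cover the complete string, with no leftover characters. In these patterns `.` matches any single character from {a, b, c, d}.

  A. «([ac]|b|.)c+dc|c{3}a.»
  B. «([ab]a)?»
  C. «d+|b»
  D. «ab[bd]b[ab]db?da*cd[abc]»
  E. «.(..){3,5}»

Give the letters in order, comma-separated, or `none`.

E

A → no match
B → no match
C → no match
D → no match — must start with "ab"
E → match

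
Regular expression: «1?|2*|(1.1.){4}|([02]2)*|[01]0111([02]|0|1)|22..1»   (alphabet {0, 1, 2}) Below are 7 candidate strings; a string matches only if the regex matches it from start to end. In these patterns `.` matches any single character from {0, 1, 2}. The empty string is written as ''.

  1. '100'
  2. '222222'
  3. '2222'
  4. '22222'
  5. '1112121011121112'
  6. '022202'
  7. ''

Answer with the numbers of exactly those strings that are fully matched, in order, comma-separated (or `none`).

2, 3, 4, 5, 6, 7

1 → no match
2 → match
3 → match
4 → match
5 → match
6 → match
7 → match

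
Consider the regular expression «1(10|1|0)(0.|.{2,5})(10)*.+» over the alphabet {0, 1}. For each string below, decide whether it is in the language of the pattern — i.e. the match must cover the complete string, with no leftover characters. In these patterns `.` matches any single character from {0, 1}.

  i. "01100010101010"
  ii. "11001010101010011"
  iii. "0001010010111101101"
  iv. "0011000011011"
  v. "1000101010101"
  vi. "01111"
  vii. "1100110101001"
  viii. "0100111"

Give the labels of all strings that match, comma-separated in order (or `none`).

i → no match — must start with "1"
ii → match
iii → no match — must start with "1"
iv → no match — must start with "1"
v → match
vi. "01111" → no match — must start with "1"
vii → match
viii. "0100111" → no match — must start with "1"

ii, v, vii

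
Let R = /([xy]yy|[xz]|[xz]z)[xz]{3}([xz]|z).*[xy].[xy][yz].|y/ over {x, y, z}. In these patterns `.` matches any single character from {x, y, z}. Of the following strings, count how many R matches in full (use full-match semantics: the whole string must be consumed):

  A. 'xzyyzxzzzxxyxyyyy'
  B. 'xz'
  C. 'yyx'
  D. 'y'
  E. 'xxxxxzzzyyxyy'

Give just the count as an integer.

A → no match
B. 'xz' → no match
C. 'yyx' → no match
D. 'y' → match
E → match
Total matched: 2

2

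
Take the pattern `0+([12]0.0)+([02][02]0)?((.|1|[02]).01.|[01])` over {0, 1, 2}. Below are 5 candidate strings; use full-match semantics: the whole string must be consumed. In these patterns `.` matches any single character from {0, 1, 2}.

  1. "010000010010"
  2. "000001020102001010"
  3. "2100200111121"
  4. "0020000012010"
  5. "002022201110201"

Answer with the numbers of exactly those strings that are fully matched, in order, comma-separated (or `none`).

1 → no match
2 → match
3 → no match — must start with "0"
4 → no match
5 → no match

2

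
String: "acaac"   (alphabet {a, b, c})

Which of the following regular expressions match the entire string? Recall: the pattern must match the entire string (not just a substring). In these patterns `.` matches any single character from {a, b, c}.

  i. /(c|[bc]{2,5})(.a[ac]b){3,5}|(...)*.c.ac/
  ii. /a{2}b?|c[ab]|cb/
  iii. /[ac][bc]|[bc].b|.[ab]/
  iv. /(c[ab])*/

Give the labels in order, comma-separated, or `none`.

i → match
ii → no match
iii → no match
iv → no match

i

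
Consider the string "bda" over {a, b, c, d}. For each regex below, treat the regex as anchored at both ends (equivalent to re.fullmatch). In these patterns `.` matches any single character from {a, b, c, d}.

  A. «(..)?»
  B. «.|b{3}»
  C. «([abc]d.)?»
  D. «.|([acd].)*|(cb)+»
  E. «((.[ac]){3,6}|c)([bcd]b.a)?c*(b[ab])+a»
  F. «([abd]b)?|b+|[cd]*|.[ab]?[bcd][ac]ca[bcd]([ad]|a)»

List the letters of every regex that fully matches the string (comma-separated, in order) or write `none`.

C

A → no match
B → no match
C → match
D → no match
E → no match
F → no match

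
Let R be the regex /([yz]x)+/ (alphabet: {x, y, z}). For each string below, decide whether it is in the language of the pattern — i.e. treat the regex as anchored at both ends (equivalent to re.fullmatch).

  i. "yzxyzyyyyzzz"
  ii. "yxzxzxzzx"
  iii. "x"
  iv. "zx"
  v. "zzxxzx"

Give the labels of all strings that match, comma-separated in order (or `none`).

iv

i. "yzxyzyyyyzzz" → no match — must end with "x"
ii. "yxzxzxzzx" → no match
iii. "x" → no match
iv. "zx" → match
v. "zzxxzx" → no match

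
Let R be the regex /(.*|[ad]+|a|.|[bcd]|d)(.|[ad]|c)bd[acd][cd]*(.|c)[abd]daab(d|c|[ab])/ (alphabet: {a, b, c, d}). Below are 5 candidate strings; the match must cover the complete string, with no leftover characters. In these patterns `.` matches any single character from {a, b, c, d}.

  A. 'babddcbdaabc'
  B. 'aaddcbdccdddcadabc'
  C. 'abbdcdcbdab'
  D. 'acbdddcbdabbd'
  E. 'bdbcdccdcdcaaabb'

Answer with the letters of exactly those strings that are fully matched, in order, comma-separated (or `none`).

A → match
B → no match
C → no match
D → no match
E → no match

A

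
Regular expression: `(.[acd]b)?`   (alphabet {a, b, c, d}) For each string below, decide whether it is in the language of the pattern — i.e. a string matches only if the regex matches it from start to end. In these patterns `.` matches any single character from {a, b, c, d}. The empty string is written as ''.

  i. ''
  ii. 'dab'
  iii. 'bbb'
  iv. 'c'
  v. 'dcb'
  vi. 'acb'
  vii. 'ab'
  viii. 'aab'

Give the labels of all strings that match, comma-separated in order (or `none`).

i. '' → match
ii. 'dab' → match
iii. 'bbb' → no match
iv. 'c' → no match
v. 'dcb' → match
vi. 'acb' → match
vii. 'ab' → no match
viii. 'aab' → match

i, ii, v, vi, viii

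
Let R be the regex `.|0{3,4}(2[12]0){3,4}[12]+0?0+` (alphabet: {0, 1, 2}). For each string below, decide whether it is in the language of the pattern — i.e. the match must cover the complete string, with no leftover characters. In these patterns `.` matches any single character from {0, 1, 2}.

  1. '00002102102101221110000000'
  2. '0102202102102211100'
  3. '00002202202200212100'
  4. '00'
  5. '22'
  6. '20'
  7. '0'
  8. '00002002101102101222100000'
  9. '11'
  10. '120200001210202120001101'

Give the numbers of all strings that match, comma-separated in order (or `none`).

1, 7

1 → match
2 → no match
3 → no match
4. '00' → no match
5. '22' → no match
6. '20' → no match
7. '0' → match
8 → no match
9. '11' → no match
10 → no match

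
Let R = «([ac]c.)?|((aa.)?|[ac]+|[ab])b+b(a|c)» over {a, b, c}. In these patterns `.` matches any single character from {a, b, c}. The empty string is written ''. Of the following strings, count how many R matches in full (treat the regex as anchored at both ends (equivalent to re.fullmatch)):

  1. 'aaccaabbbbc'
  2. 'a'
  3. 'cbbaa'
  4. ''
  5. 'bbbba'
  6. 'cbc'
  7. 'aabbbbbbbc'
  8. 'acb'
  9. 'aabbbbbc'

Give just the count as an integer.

6

1. 'aaccaabbbbc' → match
2. 'a' → no match
3. 'cbbaa' → no match
4. '' → match
5. 'bbbba' → match
6. 'cbc' → no match
7. 'aabbbbbbbc' → match
8. 'acb' → match
9. 'aabbbbbc' → match
Total matched: 6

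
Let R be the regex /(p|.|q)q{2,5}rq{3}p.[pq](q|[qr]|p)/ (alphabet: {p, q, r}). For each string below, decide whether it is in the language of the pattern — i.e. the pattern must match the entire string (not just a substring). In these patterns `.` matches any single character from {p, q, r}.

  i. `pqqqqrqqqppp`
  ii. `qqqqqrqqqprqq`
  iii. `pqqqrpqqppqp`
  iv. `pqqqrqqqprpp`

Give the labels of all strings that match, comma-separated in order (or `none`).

i → no match
ii → match
iii → no match
iv → match

ii, iv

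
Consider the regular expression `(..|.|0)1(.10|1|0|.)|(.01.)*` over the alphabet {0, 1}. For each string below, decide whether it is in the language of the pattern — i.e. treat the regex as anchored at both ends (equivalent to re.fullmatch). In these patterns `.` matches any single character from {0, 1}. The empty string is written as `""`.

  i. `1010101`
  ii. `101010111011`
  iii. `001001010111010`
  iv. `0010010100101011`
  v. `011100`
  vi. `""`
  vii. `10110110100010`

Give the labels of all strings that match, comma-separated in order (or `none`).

i. `1010101` → no match
ii. `101010111011` → match
iii → no match
iv → no match
v. `011100` → no match
vi. `""` → match
vii → no match

ii, vi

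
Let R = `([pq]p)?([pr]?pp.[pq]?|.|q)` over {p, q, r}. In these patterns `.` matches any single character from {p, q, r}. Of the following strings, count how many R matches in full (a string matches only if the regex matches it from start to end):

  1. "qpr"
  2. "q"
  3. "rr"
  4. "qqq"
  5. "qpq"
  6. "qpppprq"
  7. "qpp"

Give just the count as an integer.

5

1 → match
2 → match
3 → no match
4 → no match
5 → match
6 → match
7 → match
Total matched: 5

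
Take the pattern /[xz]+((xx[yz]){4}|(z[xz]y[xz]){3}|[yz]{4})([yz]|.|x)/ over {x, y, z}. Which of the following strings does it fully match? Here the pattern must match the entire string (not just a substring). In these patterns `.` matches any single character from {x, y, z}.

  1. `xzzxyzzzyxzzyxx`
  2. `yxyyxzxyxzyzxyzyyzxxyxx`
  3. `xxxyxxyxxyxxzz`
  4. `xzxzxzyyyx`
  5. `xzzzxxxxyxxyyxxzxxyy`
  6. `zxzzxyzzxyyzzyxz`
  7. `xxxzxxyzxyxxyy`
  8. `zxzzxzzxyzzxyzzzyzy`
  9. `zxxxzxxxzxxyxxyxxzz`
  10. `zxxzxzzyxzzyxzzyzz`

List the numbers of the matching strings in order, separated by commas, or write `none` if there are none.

1 → match
2 → no match
3 → match
4 → match
5 → no match
6 → no match
7 → no match
8 → match
9 → match
10 → match

1, 3, 4, 8, 9, 10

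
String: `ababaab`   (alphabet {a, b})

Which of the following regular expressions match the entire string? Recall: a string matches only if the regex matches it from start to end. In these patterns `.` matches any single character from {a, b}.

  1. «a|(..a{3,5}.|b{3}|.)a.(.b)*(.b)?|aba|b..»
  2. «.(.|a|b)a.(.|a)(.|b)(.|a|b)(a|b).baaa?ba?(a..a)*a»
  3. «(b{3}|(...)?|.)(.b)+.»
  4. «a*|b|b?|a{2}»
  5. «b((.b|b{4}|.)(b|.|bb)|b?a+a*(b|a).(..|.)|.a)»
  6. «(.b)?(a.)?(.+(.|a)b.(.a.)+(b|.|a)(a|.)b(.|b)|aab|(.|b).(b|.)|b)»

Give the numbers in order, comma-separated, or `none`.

6

1 → no match
2 → no match — must end with `a`
3 → no match
4 → no match
5 → no match — must start with `b`
6 → match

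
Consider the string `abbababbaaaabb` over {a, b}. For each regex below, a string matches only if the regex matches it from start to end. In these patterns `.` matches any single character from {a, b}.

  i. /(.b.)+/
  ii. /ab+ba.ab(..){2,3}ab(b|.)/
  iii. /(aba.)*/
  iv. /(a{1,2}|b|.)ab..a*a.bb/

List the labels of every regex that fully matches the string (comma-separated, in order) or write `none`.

i → no match
ii → match
iii → no match
iv → no match

ii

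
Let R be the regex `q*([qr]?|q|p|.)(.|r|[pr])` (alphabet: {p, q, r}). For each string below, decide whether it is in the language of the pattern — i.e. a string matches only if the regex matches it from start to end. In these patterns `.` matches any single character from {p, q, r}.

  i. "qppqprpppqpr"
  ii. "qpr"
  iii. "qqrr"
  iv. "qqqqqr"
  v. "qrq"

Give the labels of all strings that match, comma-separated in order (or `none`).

ii, iii, iv, v

i → no match
ii → match
iii → match
iv → match
v → match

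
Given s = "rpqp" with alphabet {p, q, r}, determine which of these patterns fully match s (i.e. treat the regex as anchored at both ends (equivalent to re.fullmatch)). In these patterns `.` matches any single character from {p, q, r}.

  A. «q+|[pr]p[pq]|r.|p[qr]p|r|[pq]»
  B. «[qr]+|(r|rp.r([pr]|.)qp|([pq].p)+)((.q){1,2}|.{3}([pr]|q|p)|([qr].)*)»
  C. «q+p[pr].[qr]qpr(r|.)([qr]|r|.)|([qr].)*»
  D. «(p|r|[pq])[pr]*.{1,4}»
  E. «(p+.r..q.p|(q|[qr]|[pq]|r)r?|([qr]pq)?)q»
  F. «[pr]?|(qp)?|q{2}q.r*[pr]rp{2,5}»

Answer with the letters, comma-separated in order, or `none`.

A → no match
B → no match
C → match
D → match
E → no match — must end with "q"
F → no match

C, D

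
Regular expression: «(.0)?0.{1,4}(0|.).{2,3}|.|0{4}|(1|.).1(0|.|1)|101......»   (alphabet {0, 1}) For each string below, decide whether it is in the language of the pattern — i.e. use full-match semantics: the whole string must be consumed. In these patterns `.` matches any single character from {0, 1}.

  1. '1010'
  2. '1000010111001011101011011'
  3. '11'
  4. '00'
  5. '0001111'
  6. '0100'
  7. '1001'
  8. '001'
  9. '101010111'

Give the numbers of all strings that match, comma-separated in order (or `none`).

1 → match
2 → no match
3 → no match
4 → no match
5 → match
6 → no match
7 → no match
8 → no match
9 → match

1, 5, 9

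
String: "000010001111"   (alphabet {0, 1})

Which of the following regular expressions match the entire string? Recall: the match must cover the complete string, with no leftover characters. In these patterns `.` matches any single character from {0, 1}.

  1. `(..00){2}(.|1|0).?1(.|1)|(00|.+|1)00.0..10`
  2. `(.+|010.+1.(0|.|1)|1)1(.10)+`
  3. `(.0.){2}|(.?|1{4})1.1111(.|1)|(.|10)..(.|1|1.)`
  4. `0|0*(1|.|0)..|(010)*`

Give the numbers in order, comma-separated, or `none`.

1

1 → match
2 → no match — must end with "10"
3 → no match
4 → no match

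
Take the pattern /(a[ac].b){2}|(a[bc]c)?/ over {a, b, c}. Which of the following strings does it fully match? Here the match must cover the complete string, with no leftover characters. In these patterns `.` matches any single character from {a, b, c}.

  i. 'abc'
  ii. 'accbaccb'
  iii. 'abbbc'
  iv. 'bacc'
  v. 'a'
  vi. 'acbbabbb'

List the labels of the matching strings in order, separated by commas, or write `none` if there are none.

i, ii

i → match
ii → match
iii → no match
iv → no match
v → no match
vi → no match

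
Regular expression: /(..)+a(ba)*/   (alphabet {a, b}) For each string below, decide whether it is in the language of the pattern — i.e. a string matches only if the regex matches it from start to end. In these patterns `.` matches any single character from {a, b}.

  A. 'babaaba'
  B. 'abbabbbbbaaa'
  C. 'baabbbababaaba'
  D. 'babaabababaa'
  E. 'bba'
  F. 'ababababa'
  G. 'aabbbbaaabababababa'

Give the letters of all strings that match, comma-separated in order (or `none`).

A. 'babaaba' → match
B. 'abbabbbbbaaa' → no match
C → no match
D. 'babaabababaa' → no match
E. 'bba' → match
F. 'ababababa' → match
G → match

A, E, F, G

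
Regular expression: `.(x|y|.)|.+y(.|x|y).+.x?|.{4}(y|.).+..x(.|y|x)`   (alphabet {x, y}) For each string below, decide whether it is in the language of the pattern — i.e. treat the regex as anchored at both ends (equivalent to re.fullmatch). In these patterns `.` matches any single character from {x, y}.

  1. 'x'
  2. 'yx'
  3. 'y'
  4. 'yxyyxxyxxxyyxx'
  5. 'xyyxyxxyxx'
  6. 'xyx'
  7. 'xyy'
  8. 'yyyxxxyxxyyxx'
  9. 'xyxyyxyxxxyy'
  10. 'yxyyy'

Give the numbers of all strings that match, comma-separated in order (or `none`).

1. 'x' → no match
2. 'yx' → match
3. 'y' → no match
4 → match
5. 'xyyxyxxyxx' → match
6. 'xyx' → no match
7. 'xyy' → no match
8 → match
9. 'xyxyyxyxxxyy' → match
10. 'yxyyy' → no match

2, 4, 5, 8, 9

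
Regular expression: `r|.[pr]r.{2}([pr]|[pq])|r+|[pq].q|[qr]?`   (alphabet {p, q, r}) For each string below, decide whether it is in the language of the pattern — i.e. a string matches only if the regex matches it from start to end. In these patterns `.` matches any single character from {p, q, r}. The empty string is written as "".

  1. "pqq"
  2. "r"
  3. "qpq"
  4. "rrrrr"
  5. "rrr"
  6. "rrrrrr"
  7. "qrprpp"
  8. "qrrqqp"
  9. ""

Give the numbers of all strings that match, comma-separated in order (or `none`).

1, 2, 3, 4, 5, 6, 8, 9

1 → match
2 → match
3 → match
4 → match
5 → match
6 → match
7 → no match
8 → match
9 → match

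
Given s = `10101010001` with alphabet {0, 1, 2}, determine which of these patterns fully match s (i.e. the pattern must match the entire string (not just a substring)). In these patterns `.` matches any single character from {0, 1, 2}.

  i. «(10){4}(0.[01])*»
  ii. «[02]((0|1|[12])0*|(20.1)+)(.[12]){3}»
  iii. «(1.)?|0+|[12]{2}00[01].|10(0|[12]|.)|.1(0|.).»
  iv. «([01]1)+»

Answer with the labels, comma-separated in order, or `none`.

i

i → match
ii → no match
iii → no match
iv → no match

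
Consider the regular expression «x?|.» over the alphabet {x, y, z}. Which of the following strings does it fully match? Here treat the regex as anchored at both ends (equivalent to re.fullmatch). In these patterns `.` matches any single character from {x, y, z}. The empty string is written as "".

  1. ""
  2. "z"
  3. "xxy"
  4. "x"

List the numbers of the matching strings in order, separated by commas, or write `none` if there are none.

1. "" → match
2. "z" → match
3. "xxy" → no match
4. "x" → match

1, 2, 4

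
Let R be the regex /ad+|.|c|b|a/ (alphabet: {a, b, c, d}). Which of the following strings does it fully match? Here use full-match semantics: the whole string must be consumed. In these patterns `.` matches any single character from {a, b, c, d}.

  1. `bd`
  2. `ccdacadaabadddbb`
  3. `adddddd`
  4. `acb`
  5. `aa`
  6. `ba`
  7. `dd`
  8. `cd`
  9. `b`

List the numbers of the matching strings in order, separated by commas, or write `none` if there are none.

3, 9

1 → no match
2 → no match
3 → match
4 → no match
5 → no match
6 → no match
7 → no match
8 → no match
9 → match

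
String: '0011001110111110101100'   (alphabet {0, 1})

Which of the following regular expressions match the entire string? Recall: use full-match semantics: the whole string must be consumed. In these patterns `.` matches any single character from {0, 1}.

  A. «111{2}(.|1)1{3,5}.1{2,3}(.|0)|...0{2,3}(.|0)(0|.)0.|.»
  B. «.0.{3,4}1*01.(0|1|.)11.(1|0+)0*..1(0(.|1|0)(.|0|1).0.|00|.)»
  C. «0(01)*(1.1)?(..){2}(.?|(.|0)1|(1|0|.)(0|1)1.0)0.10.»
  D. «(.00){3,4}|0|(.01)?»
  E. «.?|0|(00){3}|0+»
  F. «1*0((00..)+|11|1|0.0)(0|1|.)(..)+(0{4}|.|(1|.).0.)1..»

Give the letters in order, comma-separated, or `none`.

B

A → no match
B → match
C → no match
D → no match
E → no match
F → no match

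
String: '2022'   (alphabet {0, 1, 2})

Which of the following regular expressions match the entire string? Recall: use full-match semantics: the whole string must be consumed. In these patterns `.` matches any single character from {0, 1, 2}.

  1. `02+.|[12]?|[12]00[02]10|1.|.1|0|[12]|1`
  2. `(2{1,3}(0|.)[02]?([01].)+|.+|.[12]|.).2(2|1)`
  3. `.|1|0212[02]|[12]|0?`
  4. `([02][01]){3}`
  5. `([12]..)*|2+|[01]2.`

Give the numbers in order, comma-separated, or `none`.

2

1 → no match
2 → match
3 → no match
4 → no match
5 → no match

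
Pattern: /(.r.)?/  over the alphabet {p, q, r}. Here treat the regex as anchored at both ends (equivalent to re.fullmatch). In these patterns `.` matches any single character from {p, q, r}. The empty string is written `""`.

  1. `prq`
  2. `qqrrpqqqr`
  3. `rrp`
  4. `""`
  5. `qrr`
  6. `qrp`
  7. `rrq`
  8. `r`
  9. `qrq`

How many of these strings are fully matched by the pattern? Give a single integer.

1. `prq` → match
2. `qqrrpqqqr` → no match
3. `rrp` → match
4. `""` → match
5. `qrr` → match
6. `qrp` → match
7. `rrq` → match
8. `r` → no match
9. `qrq` → match
Total matched: 7

7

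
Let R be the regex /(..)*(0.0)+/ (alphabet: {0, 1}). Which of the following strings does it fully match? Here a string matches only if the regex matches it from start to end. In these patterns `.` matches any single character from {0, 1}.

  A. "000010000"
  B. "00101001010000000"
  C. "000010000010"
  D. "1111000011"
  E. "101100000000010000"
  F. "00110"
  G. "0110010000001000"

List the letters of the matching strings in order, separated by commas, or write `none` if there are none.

A → match
B → match
C → match
D → no match — must end with "0"
E → match
F → no match
G → no match

A, B, C, E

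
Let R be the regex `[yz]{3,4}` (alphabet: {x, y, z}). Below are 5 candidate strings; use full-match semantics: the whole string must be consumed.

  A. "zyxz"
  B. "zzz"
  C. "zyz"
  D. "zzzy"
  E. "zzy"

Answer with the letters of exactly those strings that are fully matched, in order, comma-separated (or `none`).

A → no match
B → match
C → match
D → match
E → match

B, C, D, E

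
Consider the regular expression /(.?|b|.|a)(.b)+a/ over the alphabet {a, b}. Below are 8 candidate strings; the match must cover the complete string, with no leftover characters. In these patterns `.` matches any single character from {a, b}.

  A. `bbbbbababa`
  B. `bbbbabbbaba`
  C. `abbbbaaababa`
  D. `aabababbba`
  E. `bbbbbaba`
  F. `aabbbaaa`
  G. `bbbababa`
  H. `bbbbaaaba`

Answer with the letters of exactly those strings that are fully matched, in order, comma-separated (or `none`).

A, B, D, E, G

A → match
B → match
C → no match
D → match
E → match
F → no match — must end with `ba`
G → match
H → no match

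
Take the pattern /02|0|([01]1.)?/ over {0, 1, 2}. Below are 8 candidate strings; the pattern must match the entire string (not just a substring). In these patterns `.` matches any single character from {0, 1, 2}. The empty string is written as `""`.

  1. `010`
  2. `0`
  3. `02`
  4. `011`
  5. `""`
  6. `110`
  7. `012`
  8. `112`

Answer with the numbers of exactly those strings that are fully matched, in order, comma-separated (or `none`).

1, 2, 3, 4, 5, 6, 7, 8

1. `010` → match
2. `0` → match
3. `02` → match
4. `011` → match
5. `""` → match
6. `110` → match
7. `012` → match
8. `112` → match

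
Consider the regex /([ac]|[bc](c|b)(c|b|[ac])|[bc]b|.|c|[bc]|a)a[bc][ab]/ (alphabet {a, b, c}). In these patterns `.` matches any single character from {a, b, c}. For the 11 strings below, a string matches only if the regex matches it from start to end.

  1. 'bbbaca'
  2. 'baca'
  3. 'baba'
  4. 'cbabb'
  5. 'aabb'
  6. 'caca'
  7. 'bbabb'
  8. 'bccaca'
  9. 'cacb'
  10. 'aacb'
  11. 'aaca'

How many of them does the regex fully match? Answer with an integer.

1. 'bbbaca' → match
2. 'baca' → match
3. 'baba' → match
4. 'cbabb' → match
5. 'aabb' → match
6. 'caca' → match
7. 'bbabb' → match
8. 'bccaca' → match
9. 'cacb' → match
10. 'aacb' → match
11. 'aaca' → match
Total matched: 11

11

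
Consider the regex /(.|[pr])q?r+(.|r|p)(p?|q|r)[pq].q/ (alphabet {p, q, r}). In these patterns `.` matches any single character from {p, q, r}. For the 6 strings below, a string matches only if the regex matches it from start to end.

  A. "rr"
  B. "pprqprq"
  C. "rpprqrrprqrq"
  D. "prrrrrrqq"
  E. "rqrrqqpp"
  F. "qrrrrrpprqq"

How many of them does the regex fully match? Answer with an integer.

0

A → no match — must end with "q"
B → no match
C → no match
D → no match
E → no match — must end with "q"
F → no match
Total matched: 0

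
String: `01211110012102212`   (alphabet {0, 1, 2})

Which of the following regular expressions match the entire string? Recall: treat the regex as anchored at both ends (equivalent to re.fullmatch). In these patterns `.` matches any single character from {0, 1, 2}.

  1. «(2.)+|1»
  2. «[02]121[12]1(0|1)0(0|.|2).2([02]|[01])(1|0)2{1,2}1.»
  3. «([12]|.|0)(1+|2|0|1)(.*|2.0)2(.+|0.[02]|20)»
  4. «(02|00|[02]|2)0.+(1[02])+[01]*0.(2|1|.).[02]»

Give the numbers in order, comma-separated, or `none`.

1 → no match
2 → match
3 → match
4 → no match

2, 3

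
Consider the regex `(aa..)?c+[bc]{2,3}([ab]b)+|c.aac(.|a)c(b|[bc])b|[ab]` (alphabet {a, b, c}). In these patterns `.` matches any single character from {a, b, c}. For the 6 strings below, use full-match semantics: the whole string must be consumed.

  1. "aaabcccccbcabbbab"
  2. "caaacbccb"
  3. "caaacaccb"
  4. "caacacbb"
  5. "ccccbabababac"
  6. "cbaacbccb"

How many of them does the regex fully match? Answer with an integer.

4

1 → match
2 → match
3 → match
4 → no match
5 → no match
6 → match
Total matched: 4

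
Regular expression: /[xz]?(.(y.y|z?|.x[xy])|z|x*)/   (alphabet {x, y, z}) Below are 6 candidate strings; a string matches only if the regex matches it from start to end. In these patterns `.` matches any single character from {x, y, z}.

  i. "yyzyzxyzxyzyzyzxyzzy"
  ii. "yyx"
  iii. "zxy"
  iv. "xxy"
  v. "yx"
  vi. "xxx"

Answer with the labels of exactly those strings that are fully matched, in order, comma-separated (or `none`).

i → no match
ii → no match
iii → no match
iv → no match
v → no match
vi → match

vi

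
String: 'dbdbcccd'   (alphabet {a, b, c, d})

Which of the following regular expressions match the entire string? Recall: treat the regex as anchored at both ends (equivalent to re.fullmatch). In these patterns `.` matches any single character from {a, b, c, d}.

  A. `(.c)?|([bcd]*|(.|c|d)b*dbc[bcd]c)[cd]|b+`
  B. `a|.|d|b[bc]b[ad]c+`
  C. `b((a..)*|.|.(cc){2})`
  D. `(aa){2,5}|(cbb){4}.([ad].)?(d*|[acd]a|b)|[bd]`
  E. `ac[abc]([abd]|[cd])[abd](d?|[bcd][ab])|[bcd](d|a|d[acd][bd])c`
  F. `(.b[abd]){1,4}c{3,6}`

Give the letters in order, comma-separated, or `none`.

A

A → match
B → no match
C → no match — must start with 'b'
D → no match
E → no match
F → no match — must end with 'c'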